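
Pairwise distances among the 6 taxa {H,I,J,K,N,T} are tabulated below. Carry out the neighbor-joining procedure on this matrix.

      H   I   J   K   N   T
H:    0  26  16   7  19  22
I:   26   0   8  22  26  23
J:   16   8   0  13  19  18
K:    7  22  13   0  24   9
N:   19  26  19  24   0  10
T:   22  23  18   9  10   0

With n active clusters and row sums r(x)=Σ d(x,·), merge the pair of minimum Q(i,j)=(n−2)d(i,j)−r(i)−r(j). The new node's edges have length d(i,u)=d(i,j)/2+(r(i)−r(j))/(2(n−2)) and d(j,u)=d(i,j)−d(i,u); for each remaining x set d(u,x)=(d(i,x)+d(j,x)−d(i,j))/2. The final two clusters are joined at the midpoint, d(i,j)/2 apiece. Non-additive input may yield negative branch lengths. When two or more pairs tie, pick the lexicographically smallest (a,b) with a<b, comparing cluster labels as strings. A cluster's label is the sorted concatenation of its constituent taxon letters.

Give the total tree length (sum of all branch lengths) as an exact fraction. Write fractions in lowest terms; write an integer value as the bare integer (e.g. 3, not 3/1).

iteration 1: select I,J (d=8, Q=-147); attach at lengths (63/8, 1/8); label the merged cluster IJ
  updated: d(H,IJ)=17, d(IJ,K)=27/2, d(IJ,N)=37/2, d(IJ,T)=33/2
iteration 2: select N,T (d=10, Q=-99); attach at lengths (22/3, 8/3); label the merged cluster NT
  updated: d(H,NT)=31/2, d(IJ,NT)=25/2, d(K,NT)=23/2
iteration 3: select H,K (d=7, Q=-115/2); attach at lengths (43/8, 13/8); label the merged cluster HK
  updated: d(HK,IJ)=47/4, d(HK,NT)=10
iteration 4: select HK,IJ (d=47/4, Q=-137/4); attach at lengths (37/8, 57/8); label the merged cluster HIJK
  updated: d(HIJK,NT)=43/8
iteration 5: select HIJK,NT (d=43/8); attach at lengths (43/16, 43/16); label the merged cluster HIJKNT
final tree: (((H:43/8,K:13/8):37/8,(I:63/8,J:1/8):57/8):43/16,(N:22/3,T:8/3):43/16)
total length: 337/8

337/8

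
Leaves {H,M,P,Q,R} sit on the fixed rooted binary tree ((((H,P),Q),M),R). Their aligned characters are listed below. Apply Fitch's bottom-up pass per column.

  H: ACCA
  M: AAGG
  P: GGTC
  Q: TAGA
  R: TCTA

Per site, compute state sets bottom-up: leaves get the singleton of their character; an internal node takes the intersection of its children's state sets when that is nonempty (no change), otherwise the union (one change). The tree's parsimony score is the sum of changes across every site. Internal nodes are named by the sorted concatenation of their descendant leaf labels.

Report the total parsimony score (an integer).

HP@0: {A} ∪ {G} = {A,G} (union, +1)
HPQ@0: {A,G} ∪ {T} = {A,G,T} (union, +1)
HMPQ@0: {A,G,T} ∩ {A} = {A} (intersection, +0)
HMPQR@0: {A} ∪ {T} = {A,T} (union, +1)
HP@1: {C} ∪ {G} = {C,G} (union, +1)
HPQ@1: {C,G} ∪ {A} = {A,C,G} (union, +1)
HMPQ@1: {A,C,G} ∩ {A} = {A} (intersection, +0)
HMPQR@1: {A} ∪ {C} = {A,C} (union, +1)
HP@2: {C} ∪ {T} = {C,T} (union, +1)
HPQ@2: {C,T} ∪ {G} = {C,G,T} (union, +1)
HMPQ@2: {C,G,T} ∩ {G} = {G} (intersection, +0)
HMPQR@2: {G} ∪ {T} = {G,T} (union, +1)
HP@3: {A} ∪ {C} = {A,C} (union, +1)
HPQ@3: {A,C} ∩ {A} = {A} (intersection, +0)
HMPQ@3: {A} ∪ {G} = {A,G} (union, +1)
HMPQR@3: {A,G} ∩ {A} = {A} (intersection, +0)
per-site changes: [3, 3, 3, 2]; total = 11

11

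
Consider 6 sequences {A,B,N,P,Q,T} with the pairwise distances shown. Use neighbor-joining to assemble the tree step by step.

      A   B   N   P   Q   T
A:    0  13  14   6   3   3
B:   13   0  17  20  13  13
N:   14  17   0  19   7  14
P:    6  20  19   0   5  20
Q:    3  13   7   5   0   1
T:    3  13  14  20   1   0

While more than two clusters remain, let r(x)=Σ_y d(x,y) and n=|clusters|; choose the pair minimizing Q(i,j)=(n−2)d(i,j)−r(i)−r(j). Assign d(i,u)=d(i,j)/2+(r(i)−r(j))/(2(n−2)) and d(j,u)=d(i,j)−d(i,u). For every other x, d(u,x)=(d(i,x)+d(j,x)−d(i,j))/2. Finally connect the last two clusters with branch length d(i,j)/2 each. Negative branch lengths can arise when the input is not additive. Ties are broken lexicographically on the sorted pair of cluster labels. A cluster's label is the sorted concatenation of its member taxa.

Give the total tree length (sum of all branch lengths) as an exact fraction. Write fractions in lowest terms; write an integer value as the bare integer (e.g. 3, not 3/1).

30

1. join A+P (d=6, Q=-85) ⇒ AP; edges |A|=-7/8, |P|=55/8
  updated: d(AP,B)=27/2, d(AP,N)=27/2, d(AP,Q)=1, d(AP,T)=17/2
2. join B+N (d=17, Q=-57) ⇒ BN; edges |B|=28/3, |N|=23/3
  updated: d(AP,BN)=5, d(BN,Q)=3/2, d(BN,T)=5
3. join AP+BN (d=5, Q=-16) ⇒ ABNP; edges |AP|=13/4, |BN|=7/4
  updated: d(ABNP,Q)=-5/4, d(ABNP,T)=17/4
4. join ABNP+Q (d=-5/4, Q=-4) ⇒ ABNPQ; edges |ABNP|=1, |Q|=-9/4
  updated: d(ABNPQ,T)=13/4
5. join ABNPQ+T (d=13/4) ⇒ ABNPQT; edges |ABNPQ|=13/8, |T|=13/8
final tree: ((((A:-7/8,P:55/8):13/4,(B:28/3,N:23/3):7/4):1,Q:-9/4):13/8,T:13/8)
total length: 30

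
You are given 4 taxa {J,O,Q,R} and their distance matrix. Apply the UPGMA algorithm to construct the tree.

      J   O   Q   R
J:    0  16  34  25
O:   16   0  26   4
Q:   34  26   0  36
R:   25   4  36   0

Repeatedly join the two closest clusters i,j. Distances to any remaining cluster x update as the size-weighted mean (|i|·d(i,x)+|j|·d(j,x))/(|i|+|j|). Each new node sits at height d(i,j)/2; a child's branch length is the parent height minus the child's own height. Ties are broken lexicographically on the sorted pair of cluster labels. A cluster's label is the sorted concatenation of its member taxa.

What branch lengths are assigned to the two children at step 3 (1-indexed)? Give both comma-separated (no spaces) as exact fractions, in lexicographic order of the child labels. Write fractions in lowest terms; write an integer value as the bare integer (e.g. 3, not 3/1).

step 1: merge (O,R) at d=4; branch lengths O→2, R→2; new cluster OR
  updated: d(J,OR)=41/2, d(OR,Q)=31
step 2: merge (J,OR) at d=41/2; branch lengths J→41/4, OR→33/4; new cluster JOR
  updated: d(JOR,Q)=32
step 3: merge (JOR,Q) at d=32; branch lengths JOR→23/4, Q→16; new cluster JOQR
final tree: ((J:41/4,(O:2,R:2):33/4):23/4,Q:16)
total length: 177/4

23/4,16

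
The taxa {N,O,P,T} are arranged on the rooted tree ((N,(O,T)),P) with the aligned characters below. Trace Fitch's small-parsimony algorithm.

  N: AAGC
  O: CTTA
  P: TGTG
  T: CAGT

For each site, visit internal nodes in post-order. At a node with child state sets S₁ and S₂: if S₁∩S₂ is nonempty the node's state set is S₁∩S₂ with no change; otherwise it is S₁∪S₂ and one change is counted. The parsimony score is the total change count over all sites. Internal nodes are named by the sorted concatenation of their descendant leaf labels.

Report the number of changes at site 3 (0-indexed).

site 0, node OT: O={C} ∩ T={C} → {C} (+0)
site 0, node NOT: N={A} ∪ OT={C} → {A,C} (+1)
site 0, node NOPT: NOT={A,C} ∪ P={T} → {A,C,T} (+1)
site 1, node OT: O={T} ∪ T={A} → {A,T} (+1)
site 1, node NOT: N={A} ∩ OT={A,T} → {A} (+0)
site 1, node NOPT: NOT={A} ∪ P={G} → {A,G} (+1)
site 2, node OT: O={T} ∪ T={G} → {G,T} (+1)
site 2, node NOT: N={G} ∩ OT={G,T} → {G} (+0)
site 2, node NOPT: NOT={G} ∪ P={T} → {G,T} (+1)
site 3, node OT: O={A} ∪ T={T} → {A,T} (+1)
site 3, node NOT: N={C} ∪ OT={A,T} → {A,C,T} (+1)
site 3, node NOPT: NOT={A,C,T} ∪ P={G} → {A,C,G,T} (+1)
per-site changes: [2, 2, 2, 3]; total = 9

3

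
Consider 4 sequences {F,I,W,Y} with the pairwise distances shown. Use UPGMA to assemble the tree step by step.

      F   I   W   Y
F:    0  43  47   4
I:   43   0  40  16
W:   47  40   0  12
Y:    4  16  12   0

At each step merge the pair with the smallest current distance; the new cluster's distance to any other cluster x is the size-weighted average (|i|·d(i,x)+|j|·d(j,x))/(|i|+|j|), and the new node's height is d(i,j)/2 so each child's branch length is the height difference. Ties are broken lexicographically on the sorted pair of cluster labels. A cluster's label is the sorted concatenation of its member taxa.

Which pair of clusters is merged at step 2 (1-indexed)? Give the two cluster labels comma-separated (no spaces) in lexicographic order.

1. join F+Y (d=4) ⇒ FY; edges |F|=2, |Y|=2
  updated: d(FY,I)=59/2, d(FY,W)=59/2
2. join FY+I (d=59/2) ⇒ FIY; edges |FY|=51/4, |I|=59/4
  updated: d(FIY,W)=33
3. join FIY+W (d=33) ⇒ FIWY; edges |FIY|=7/4, |W|=33/2
final tree: (((F:2,Y:2):51/4,I:59/4):7/4,W:33/2)
total length: 199/4

FY,I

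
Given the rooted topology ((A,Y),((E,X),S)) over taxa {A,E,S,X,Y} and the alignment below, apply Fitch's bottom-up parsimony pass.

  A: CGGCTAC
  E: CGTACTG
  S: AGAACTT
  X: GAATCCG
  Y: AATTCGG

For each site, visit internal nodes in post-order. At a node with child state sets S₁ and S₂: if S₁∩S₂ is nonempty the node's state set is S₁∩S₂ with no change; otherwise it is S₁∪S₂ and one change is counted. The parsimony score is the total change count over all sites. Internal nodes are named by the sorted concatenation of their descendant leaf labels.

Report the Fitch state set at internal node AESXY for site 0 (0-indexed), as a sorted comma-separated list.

AY@0: {C} ∪ {A} = {A,C} (union, +1)
EX@0: {C} ∪ {G} = {C,G} (union, +1)
ESX@0: {C,G} ∪ {A} = {A,C,G} (union, +1)
AESXY@0: {A,C} ∩ {A,C,G} = {A,C} (intersection, +0)
AY@1: {G} ∪ {A} = {A,G} (union, +1)
EX@1: {G} ∪ {A} = {A,G} (union, +1)
ESX@1: {A,G} ∩ {G} = {G} (intersection, +0)
AESXY@1: {A,G} ∩ {G} = {G} (intersection, +0)
AY@2: {G} ∪ {T} = {G,T} (union, +1)
EX@2: {T} ∪ {A} = {A,T} (union, +1)
ESX@2: {A,T} ∩ {A} = {A} (intersection, +0)
AESXY@2: {G,T} ∪ {A} = {A,G,T} (union, +1)
AY@3: {C} ∪ {T} = {C,T} (union, +1)
EX@3: {A} ∪ {T} = {A,T} (union, +1)
ESX@3: {A,T} ∩ {A} = {A} (intersection, +0)
AESXY@3: {C,T} ∪ {A} = {A,C,T} (union, +1)
AY@4: {T} ∪ {C} = {C,T} (union, +1)
EX@4: {C} ∩ {C} = {C} (intersection, +0)
ESX@4: {C} ∩ {C} = {C} (intersection, +0)
AESXY@4: {C,T} ∩ {C} = {C} (intersection, +0)
AY@5: {A} ∪ {G} = {A,G} (union, +1)
EX@5: {T} ∪ {C} = {C,T} (union, +1)
ESX@5: {C,T} ∩ {T} = {T} (intersection, +0)
AESXY@5: {A,G} ∪ {T} = {A,G,T} (union, +1)
AY@6: {C} ∪ {G} = {C,G} (union, +1)
EX@6: {G} ∩ {G} = {G} (intersection, +0)
ESX@6: {G} ∪ {T} = {G,T} (union, +1)
AESXY@6: {C,G} ∩ {G,T} = {G} (intersection, +0)
per-site changes: [3, 2, 3, 3, 1, 3, 2]; total = 17

A,C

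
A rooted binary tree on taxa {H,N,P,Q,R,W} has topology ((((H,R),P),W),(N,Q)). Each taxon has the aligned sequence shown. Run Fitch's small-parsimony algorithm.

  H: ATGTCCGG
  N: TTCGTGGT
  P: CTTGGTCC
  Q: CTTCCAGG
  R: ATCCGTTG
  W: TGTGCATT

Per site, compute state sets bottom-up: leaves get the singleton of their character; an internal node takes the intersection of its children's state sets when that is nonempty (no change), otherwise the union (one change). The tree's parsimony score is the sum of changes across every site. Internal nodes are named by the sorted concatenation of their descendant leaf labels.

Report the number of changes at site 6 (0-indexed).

3

HR@0: {A} ∩ {A} = {A} (intersection, +0)
HPR@0: {A} ∪ {C} = {A,C} (union, +1)
HPRW@0: {A,C} ∪ {T} = {A,C,T} (union, +1)
NQ@0: {T} ∪ {C} = {C,T} (union, +1)
HNPQRW@0: {A,C,T} ∩ {C,T} = {C,T} (intersection, +0)
HR@1: {T} ∩ {T} = {T} (intersection, +0)
HPR@1: {T} ∩ {T} = {T} (intersection, +0)
HPRW@1: {T} ∪ {G} = {G,T} (union, +1)
NQ@1: {T} ∩ {T} = {T} (intersection, +0)
HNPQRW@1: {G,T} ∩ {T} = {T} (intersection, +0)
HR@2: {G} ∪ {C} = {C,G} (union, +1)
HPR@2: {C,G} ∪ {T} = {C,G,T} (union, +1)
HPRW@2: {C,G,T} ∩ {T} = {T} (intersection, +0)
NQ@2: {C} ∪ {T} = {C,T} (union, +1)
HNPQRW@2: {T} ∩ {C,T} = {T} (intersection, +0)
HR@3: {T} ∪ {C} = {C,T} (union, +1)
HPR@3: {C,T} ∪ {G} = {C,G,T} (union, +1)
HPRW@3: {C,G,T} ∩ {G} = {G} (intersection, +0)
NQ@3: {G} ∪ {C} = {C,G} (union, +1)
HNPQRW@3: {G} ∩ {C,G} = {G} (intersection, +0)
HR@4: {C} ∪ {G} = {C,G} (union, +1)
HPR@4: {C,G} ∩ {G} = {G} (intersection, +0)
HPRW@4: {G} ∪ {C} = {C,G} (union, +1)
NQ@4: {T} ∪ {C} = {C,T} (union, +1)
HNPQRW@4: {C,G} ∩ {C,T} = {C} (intersection, +0)
HR@5: {C} ∪ {T} = {C,T} (union, +1)
HPR@5: {C,T} ∩ {T} = {T} (intersection, +0)
HPRW@5: {T} ∪ {A} = {A,T} (union, +1)
NQ@5: {G} ∪ {A} = {A,G} (union, +1)
HNPQRW@5: {A,T} ∩ {A,G} = {A} (intersection, +0)
HR@6: {G} ∪ {T} = {G,T} (union, +1)
HPR@6: {G,T} ∪ {C} = {C,G,T} (union, +1)
HPRW@6: {C,G,T} ∩ {T} = {T} (intersection, +0)
NQ@6: {G} ∩ {G} = {G} (intersection, +0)
HNPQRW@6: {T} ∪ {G} = {G,T} (union, +1)
HR@7: {G} ∩ {G} = {G} (intersection, +0)
HPR@7: {G} ∪ {C} = {C,G} (union, +1)
HPRW@7: {C,G} ∪ {T} = {C,G,T} (union, +1)
NQ@7: {T} ∪ {G} = {G,T} (union, +1)
HNPQRW@7: {C,G,T} ∩ {G,T} = {G,T} (intersection, +0)
per-site changes: [3, 1, 3, 3, 3, 3, 3, 3]; total = 22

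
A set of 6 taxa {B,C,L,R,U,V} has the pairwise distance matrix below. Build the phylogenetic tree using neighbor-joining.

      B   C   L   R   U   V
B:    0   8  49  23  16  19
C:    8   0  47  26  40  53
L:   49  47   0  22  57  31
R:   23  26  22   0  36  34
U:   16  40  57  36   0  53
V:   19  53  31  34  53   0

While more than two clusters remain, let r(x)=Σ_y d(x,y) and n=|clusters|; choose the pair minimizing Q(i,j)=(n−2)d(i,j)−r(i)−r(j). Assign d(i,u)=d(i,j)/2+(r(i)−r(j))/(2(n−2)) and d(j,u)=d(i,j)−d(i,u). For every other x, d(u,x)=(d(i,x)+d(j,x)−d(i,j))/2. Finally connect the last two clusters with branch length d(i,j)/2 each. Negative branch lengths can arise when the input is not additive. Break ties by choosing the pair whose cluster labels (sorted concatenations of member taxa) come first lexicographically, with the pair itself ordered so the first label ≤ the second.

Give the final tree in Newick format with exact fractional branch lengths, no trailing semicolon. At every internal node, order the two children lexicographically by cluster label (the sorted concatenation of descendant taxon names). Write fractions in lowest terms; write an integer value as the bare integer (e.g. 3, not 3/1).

(((B:-35/8,C:99/8):31/8,((L:35/2,V:27/2):15/2,R:5):91/8):161/16,U:161/16)

iteration 1: select L,V (d=31, Q=-272); attach at lengths (35/2, 27/2); label the merged cluster LV
  updated: d(B,LV)=37/2, d(C,LV)=69/2, d(LV,R)=25/2, d(LV,U)=79/2
iteration 2: select LV,R (d=25/2, Q=-165); attach at lengths (15/2, 5); label the merged cluster LRV
  updated: d(B,LRV)=29/2, d(C,LRV)=24, d(LRV,U)=63/2
iteration 3: select B,C (d=8, Q=-189/2); attach at lengths (-35/8, 99/8); label the merged cluster BC
  updated: d(BC,LRV)=61/4, d(BC,U)=24
iteration 4: select BC,LRV (d=61/4, Q=-283/4); attach at lengths (31/8, 91/8); label the merged cluster BCLRV
  updated: d(BCLRV,U)=161/8
iteration 5: select BCLRV,U (d=161/8); attach at lengths (161/16, 161/16); label the merged cluster BCLRUV
final tree: (((B:-35/8,C:99/8):31/8,((L:35/2,V:27/2):15/2,R:5):91/8):161/16,U:161/16)
total length: 695/8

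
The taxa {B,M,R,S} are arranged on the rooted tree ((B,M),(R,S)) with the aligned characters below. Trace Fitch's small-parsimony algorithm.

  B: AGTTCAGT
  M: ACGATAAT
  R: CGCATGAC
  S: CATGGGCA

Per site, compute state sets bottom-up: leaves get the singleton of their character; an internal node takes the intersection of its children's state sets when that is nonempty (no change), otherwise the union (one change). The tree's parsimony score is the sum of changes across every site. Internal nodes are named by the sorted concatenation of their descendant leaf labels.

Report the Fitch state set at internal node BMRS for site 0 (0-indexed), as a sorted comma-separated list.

[col 0] BM: children B:{A}, M:{A} ∩→ {A}; cost 0
[col 0] RS: children R:{C}, S:{C} ∩→ {C}; cost 0
[col 0] BMRS: children BM:{A}, RS:{C} ∪→ {A,C}; cost 1
[col 1] BM: children B:{G}, M:{C} ∪→ {C,G}; cost 1
[col 1] RS: children R:{G}, S:{A} ∪→ {A,G}; cost 1
[col 1] BMRS: children BM:{C,G}, RS:{A,G} ∩→ {G}; cost 0
[col 2] BM: children B:{T}, M:{G} ∪→ {G,T}; cost 1
[col 2] RS: children R:{C}, S:{T} ∪→ {C,T}; cost 1
[col 2] BMRS: children BM:{G,T}, RS:{C,T} ∩→ {T}; cost 0
[col 3] BM: children B:{T}, M:{A} ∪→ {A,T}; cost 1
[col 3] RS: children R:{A}, S:{G} ∪→ {A,G}; cost 1
[col 3] BMRS: children BM:{A,T}, RS:{A,G} ∩→ {A}; cost 0
[col 4] BM: children B:{C}, M:{T} ∪→ {C,T}; cost 1
[col 4] RS: children R:{T}, S:{G} ∪→ {G,T}; cost 1
[col 4] BMRS: children BM:{C,T}, RS:{G,T} ∩→ {T}; cost 0
[col 5] BM: children B:{A}, M:{A} ∩→ {A}; cost 0
[col 5] RS: children R:{G}, S:{G} ∩→ {G}; cost 0
[col 5] BMRS: children BM:{A}, RS:{G} ∪→ {A,G}; cost 1
[col 6] BM: children B:{G}, M:{A} ∪→ {A,G}; cost 1
[col 6] RS: children R:{A}, S:{C} ∪→ {A,C}; cost 1
[col 6] BMRS: children BM:{A,G}, RS:{A,C} ∩→ {A}; cost 0
[col 7] BM: children B:{T}, M:{T} ∩→ {T}; cost 0
[col 7] RS: children R:{C}, S:{A} ∪→ {A,C}; cost 1
[col 7] BMRS: children BM:{T}, RS:{A,C} ∪→ {A,C,T}; cost 1
per-site changes: [1, 2, 2, 2, 2, 1, 2, 2]; total = 14

A,C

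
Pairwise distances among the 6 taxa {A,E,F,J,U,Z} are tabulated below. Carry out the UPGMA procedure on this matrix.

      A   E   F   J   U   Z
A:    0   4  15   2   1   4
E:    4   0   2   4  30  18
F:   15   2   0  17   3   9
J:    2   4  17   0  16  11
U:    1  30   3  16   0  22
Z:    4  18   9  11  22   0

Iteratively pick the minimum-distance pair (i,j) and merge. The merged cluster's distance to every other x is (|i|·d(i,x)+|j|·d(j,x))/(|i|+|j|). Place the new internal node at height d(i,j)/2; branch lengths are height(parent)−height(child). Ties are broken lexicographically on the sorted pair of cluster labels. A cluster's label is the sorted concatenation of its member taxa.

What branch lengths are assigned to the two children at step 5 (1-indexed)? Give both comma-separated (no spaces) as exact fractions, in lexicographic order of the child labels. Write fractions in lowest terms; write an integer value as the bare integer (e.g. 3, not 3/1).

1. join A+U (d=1) ⇒ AU; edges |A|=1/2, |U|=1/2
  updated: d(AU,E)=17, d(AU,F)=9, d(AU,J)=9, d(AU,Z)=13
2. join E+F (d=2) ⇒ EF; edges |E|=1, |F|=1
  updated: d(AU,EF)=13, d(EF,J)=21/2, d(EF,Z)=27/2
3. join AU+J (d=9) ⇒ AJU; edges |AU|=4, |J|=9/2
  updated: d(AJU,EF)=73/6, d(AJU,Z)=37/3
4. join AJU+EF (d=73/6) ⇒ AEFJU; edges |AJU|=19/12, |EF|=61/12
  updated: d(AEFJU,Z)=64/5
5. join AEFJU+Z (d=64/5) ⇒ AEFJUZ; edges |AEFJU|=19/60, |Z|=32/5
final tree: ((((A:1/2,U:1/2):4,J:9/2):19/12,(E:1,F:1):61/12):19/60,Z:32/5)
total length: 1493/60

19/60,32/5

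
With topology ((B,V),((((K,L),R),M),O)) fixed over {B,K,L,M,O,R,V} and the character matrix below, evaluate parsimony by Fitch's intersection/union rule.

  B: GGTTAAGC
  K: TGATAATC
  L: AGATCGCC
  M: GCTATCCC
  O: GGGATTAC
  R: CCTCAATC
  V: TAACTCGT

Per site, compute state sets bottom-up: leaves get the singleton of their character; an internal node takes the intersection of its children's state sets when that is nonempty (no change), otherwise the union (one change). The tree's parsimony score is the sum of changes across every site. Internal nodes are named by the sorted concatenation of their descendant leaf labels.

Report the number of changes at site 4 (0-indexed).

3

site 0, node BV: B={G} ∪ V={T} → {G,T} (+1)
site 0, node KL: K={T} ∪ L={A} → {A,T} (+1)
site 0, node KLR: KL={A,T} ∪ R={C} → {A,C,T} (+1)
site 0, node KLMR: KLR={A,C,T} ∪ M={G} → {A,C,G,T} (+1)
site 0, node KLMOR: KLMR={A,C,G,T} ∩ O={G} → {G} (+0)
site 0, node BKLMORV: BV={G,T} ∩ KLMOR={G} → {G} (+0)
site 1, node BV: B={G} ∪ V={A} → {A,G} (+1)
site 1, node KL: K={G} ∩ L={G} → {G} (+0)
site 1, node KLR: KL={G} ∪ R={C} → {C,G} (+1)
site 1, node KLMR: KLR={C,G} ∩ M={C} → {C} (+0)
site 1, node KLMOR: KLMR={C} ∪ O={G} → {C,G} (+1)
site 1, node BKLMORV: BV={A,G} ∩ KLMOR={C,G} → {G} (+0)
site 2, node BV: B={T} ∪ V={A} → {A,T} (+1)
site 2, node KL: K={A} ∩ L={A} → {A} (+0)
site 2, node KLR: KL={A} ∪ R={T} → {A,T} (+1)
site 2, node KLMR: KLR={A,T} ∩ M={T} → {T} (+0)
site 2, node KLMOR: KLMR={T} ∪ O={G} → {G,T} (+1)
site 2, node BKLMORV: BV={A,T} ∩ KLMOR={G,T} → {T} (+0)
site 3, node BV: B={T} ∪ V={C} → {C,T} (+1)
site 3, node KL: K={T} ∩ L={T} → {T} (+0)
site 3, node KLR: KL={T} ∪ R={C} → {C,T} (+1)
site 3, node KLMR: KLR={C,T} ∪ M={A} → {A,C,T} (+1)
site 3, node KLMOR: KLMR={A,C,T} ∩ O={A} → {A} (+0)
site 3, node BKLMORV: BV={C,T} ∪ KLMOR={A} → {A,C,T} (+1)
site 4, node BV: B={A} ∪ V={T} → {A,T} (+1)
site 4, node KL: K={A} ∪ L={C} → {A,C} (+1)
site 4, node KLR: KL={A,C} ∩ R={A} → {A} (+0)
site 4, node KLMR: KLR={A} ∪ M={T} → {A,T} (+1)
site 4, node KLMOR: KLMR={A,T} ∩ O={T} → {T} (+0)
site 4, node BKLMORV: BV={A,T} ∩ KLMOR={T} → {T} (+0)
site 5, node BV: B={A} ∪ V={C} → {A,C} (+1)
site 5, node KL: K={A} ∪ L={G} → {A,G} (+1)
site 5, node KLR: KL={A,G} ∩ R={A} → {A} (+0)
site 5, node KLMR: KLR={A} ∪ M={C} → {A,C} (+1)
site 5, node KLMOR: KLMR={A,C} ∪ O={T} → {A,C,T} (+1)
site 5, node BKLMORV: BV={A,C} ∩ KLMOR={A,C,T} → {A,C} (+0)
site 6, node BV: B={G} ∩ V={G} → {G} (+0)
site 6, node KL: K={T} ∪ L={C} → {C,T} (+1)
site 6, node KLR: KL={C,T} ∩ R={T} → {T} (+0)
site 6, node KLMR: KLR={T} ∪ M={C} → {C,T} (+1)
site 6, node KLMOR: KLMR={C,T} ∪ O={A} → {A,C,T} (+1)
site 6, node BKLMORV: BV={G} ∪ KLMOR={A,C,T} → {A,C,G,T} (+1)
site 7, node BV: B={C} ∪ V={T} → {C,T} (+1)
site 7, node KL: K={C} ∩ L={C} → {C} (+0)
site 7, node KLR: KL={C} ∩ R={C} → {C} (+0)
site 7, node KLMR: KLR={C} ∩ M={C} → {C} (+0)
site 7, node KLMOR: KLMR={C} ∩ O={C} → {C} (+0)
site 7, node BKLMORV: BV={C,T} ∩ KLMOR={C} → {C} (+0)
per-site changes: [4, 3, 3, 4, 3, 4, 4, 1]; total = 26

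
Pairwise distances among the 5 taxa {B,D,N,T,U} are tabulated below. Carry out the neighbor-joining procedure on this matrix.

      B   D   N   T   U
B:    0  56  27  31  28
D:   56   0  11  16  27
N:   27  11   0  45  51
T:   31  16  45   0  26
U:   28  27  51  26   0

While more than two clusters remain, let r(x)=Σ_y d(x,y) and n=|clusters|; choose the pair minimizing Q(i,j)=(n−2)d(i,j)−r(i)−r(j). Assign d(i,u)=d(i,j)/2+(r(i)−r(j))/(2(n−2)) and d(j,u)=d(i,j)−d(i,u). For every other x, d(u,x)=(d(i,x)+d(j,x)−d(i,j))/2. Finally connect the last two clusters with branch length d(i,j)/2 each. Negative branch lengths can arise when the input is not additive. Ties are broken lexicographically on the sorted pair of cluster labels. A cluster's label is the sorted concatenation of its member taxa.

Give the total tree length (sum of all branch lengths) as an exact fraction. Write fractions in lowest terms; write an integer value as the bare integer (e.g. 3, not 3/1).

1. join D+N (d=11, Q=-211) ⇒ DN; edges |D|=3/2, |N|=19/2
  updated: d(B,DN)=36, d(DN,T)=25, d(DN,U)=67/2
2. join B+U (d=28, Q=-253/2) ⇒ BU; edges |B|=127/8, |U|=97/8
  updated: d(BU,DN)=83/4, d(BU,T)=29/2
3. join BU+DN (d=83/4, Q=-241/4) ⇒ BDNU; edges |BU|=41/8, |DN|=125/8
  updated: d(BDNU,T)=75/8
4. join BDNU+T (d=75/8) ⇒ BDNTU; edges |BDNU|=75/16, |T|=75/16
final tree: (((B:127/8,U:97/8):41/8,(D:3/2,N:19/2):125/8):75/16,T:75/16)
total length: 553/8

553/8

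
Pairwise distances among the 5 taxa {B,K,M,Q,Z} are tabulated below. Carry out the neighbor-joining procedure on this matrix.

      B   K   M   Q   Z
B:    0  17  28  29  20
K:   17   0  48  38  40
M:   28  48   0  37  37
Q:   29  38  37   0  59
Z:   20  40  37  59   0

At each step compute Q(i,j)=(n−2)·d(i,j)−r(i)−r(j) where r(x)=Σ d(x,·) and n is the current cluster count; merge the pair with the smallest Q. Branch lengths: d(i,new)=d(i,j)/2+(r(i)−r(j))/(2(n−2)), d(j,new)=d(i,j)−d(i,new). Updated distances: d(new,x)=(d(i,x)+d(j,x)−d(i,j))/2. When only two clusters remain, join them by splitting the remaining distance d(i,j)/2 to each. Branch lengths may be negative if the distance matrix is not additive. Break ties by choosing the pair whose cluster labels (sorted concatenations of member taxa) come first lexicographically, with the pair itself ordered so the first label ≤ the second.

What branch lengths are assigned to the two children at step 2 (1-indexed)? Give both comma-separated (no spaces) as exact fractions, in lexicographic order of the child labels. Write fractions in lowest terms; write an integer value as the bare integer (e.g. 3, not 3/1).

-5/8,165/8

iteration 1: select M,Q (d=37, Q=-202); attach at lengths (49/3, 62/3); label the merged cluster MQ
  updated: d(B,MQ)=10, d(K,MQ)=49/2, d(MQ,Z)=59/2
iteration 2: select B,Z (d=20, Q=-193/2); attach at lengths (-5/8, 165/8); label the merged cluster BZ
  updated: d(BZ,K)=37/2, d(BZ,MQ)=39/4
iteration 3: select BZ,K (d=37/2, Q=-211/4); attach at lengths (15/8, 133/8); label the merged cluster BKZ
  updated: d(BKZ,MQ)=63/8
iteration 4: select BKZ,MQ (d=63/8); attach at lengths (63/16, 63/16); label the merged cluster BKMQZ
final tree: (((B:-5/8,Z:165/8):15/8,K:133/8):63/16,(M:49/3,Q:62/3):63/16)
total length: 667/8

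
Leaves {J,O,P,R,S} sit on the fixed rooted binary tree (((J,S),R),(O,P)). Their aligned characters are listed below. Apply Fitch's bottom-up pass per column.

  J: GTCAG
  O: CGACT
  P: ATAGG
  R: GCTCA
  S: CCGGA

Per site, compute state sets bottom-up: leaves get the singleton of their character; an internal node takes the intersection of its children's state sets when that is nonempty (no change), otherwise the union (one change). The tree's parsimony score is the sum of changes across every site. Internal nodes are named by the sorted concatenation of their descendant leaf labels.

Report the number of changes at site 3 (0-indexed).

JS@0: {G} ∪ {C} = {C,G} (union, +1)
JRS@0: {C,G} ∩ {G} = {G} (intersection, +0)
OP@0: {C} ∪ {A} = {A,C} (union, +1)
JOPRS@0: {G} ∪ {A,C} = {A,C,G} (union, +1)
JS@1: {T} ∪ {C} = {C,T} (union, +1)
JRS@1: {C,T} ∩ {C} = {C} (intersection, +0)
OP@1: {G} ∪ {T} = {G,T} (union, +1)
JOPRS@1: {C} ∪ {G,T} = {C,G,T} (union, +1)
JS@2: {C} ∪ {G} = {C,G} (union, +1)
JRS@2: {C,G} ∪ {T} = {C,G,T} (union, +1)
OP@2: {A} ∩ {A} = {A} (intersection, +0)
JOPRS@2: {C,G,T} ∪ {A} = {A,C,G,T} (union, +1)
JS@3: {A} ∪ {G} = {A,G} (union, +1)
JRS@3: {A,G} ∪ {C} = {A,C,G} (union, +1)
OP@3: {C} ∪ {G} = {C,G} (union, +1)
JOPRS@3: {A,C,G} ∩ {C,G} = {C,G} (intersection, +0)
JS@4: {G} ∪ {A} = {A,G} (union, +1)
JRS@4: {A,G} ∩ {A} = {A} (intersection, +0)
OP@4: {T} ∪ {G} = {G,T} (union, +1)
JOPRS@4: {A} ∪ {G,T} = {A,G,T} (union, +1)
per-site changes: [3, 3, 3, 3, 3]; total = 15

3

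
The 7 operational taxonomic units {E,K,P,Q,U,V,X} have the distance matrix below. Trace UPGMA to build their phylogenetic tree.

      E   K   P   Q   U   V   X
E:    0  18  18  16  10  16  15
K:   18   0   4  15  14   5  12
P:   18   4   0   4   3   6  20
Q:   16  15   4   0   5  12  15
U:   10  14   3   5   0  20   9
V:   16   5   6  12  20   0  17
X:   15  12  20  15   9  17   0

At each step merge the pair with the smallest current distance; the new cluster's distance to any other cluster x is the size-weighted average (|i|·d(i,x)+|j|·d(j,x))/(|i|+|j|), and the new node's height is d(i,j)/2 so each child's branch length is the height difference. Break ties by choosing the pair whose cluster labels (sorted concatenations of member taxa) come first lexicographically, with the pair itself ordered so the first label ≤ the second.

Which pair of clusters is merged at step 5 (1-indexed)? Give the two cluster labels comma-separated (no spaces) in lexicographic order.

KPQUV,X

iteration 1: select P,U (d=3); attach at lengths (3/2, 3/2); label the merged cluster PU
  updated: d(E,PU)=14, d(K,PU)=9, d(PU,Q)=9/2, d(PU,V)=13, d(PU,X)=29/2
iteration 2: select PU,Q (d=9/2); attach at lengths (3/4, 9/4); label the merged cluster PQU
  updated: d(E,PQU)=44/3, d(K,PQU)=11, d(PQU,V)=38/3, d(PQU,X)=44/3
iteration 3: select K,V (d=5); attach at lengths (5/2, 5/2); label the merged cluster KV
  updated: d(E,KV)=17, d(KV,PQU)=71/6, d(KV,X)=29/2
iteration 4: select KV,PQU (d=71/6); attach at lengths (41/12, 11/3); label the merged cluster KPQUV
  updated: d(E,KPQUV)=78/5, d(KPQUV,X)=73/5
iteration 5: select KPQUV,X (d=73/5); attach at lengths (83/60, 73/10); label the merged cluster KPQUVX
  updated: d(E,KPQUVX)=31/2
iteration 6: select E,KPQUVX (d=31/2); attach at lengths (31/4, 9/20); label the merged cluster EKPQUVX
final tree: (E:31/4,(((K:5/2,V:5/2):41/12,((P:3/2,U:3/2):3/4,Q:9/4):11/3):83/60,X:73/10):9/20)
total length: 1049/30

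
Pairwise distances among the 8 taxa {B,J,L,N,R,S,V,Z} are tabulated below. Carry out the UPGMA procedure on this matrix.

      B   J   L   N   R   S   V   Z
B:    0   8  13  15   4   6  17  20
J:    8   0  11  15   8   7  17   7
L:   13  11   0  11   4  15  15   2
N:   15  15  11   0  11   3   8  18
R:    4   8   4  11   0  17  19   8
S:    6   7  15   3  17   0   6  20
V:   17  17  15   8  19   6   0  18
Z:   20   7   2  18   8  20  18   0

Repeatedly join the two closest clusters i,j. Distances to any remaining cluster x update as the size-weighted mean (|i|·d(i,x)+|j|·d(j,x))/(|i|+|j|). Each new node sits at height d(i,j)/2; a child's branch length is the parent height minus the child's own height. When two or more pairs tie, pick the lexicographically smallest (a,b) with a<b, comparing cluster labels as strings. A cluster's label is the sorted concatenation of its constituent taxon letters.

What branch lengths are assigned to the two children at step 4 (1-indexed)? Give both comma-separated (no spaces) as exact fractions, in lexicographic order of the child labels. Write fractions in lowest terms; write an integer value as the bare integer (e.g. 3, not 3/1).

step 1: merge (L,Z) at d=2; branch lengths L→1, Z→1; new cluster LZ
  updated: d(B,LZ)=33/2, d(J,LZ)=9, d(LZ,N)=29/2, d(LZ,R)=6, d(LZ,S)=35/2, d(LZ,V)=33/2
step 2: merge (N,S) at d=3; branch lengths N→3/2, S→3/2; new cluster NS
  updated: d(B,NS)=21/2, d(J,NS)=11, d(LZ,NS)=16, d(NS,R)=14, d(NS,V)=7
step 3: merge (B,R) at d=4; branch lengths B→2, R→2; new cluster BR
  updated: d(BR,J)=8, d(BR,LZ)=45/4, d(BR,NS)=49/4, d(BR,V)=18
step 4: merge (NS,V) at d=7; branch lengths NS→2, V→7/2; new cluster NSV
  updated: d(BR,NSV)=85/6, d(J,NSV)=13, d(LZ,NSV)=97/6
step 5: merge (BR,J) at d=8; branch lengths BR→2, J→4; new cluster BJR
  updated: d(BJR,LZ)=21/2, d(BJR,NSV)=124/9
step 6: merge (BJR,LZ) at d=21/2; branch lengths BJR→5/4, LZ→17/4; new cluster BJLRZ
  updated: d(BJLRZ,NSV)=221/15
step 7: merge (BJLRZ,NSV) at d=221/15; branch lengths BJLRZ→127/60, NSV→58/15; new cluster BJLNRSVZ
final tree: ((((B:2,R:2):2,J:4):5/4,(L:1,Z:1):17/4):127/60,((N:3/2,S:3/2):2,V:7/2):58/15)
total length: 1919/60

2,7/2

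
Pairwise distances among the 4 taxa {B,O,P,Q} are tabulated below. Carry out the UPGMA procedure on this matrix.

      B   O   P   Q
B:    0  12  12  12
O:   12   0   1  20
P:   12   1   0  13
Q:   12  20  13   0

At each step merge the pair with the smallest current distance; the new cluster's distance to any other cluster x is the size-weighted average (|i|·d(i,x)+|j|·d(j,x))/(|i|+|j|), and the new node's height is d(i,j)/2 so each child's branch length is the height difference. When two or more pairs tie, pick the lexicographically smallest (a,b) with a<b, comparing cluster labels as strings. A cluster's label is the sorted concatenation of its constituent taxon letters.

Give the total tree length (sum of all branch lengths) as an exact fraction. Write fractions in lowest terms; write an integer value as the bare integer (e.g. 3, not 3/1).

step 1: merge (O,P) at d=1; branch lengths O→1/2, P→1/2; new cluster OP
  updated: d(B,OP)=12, d(OP,Q)=33/2
step 2: merge (B,OP) at d=12; branch lengths B→6, OP→11/2; new cluster BOP
  updated: d(BOP,Q)=15
step 3: merge (BOP,Q) at d=15; branch lengths BOP→3/2, Q→15/2; new cluster BOPQ
final tree: ((B:6,(O:1/2,P:1/2):11/2):3/2,Q:15/2)
total length: 43/2

43/2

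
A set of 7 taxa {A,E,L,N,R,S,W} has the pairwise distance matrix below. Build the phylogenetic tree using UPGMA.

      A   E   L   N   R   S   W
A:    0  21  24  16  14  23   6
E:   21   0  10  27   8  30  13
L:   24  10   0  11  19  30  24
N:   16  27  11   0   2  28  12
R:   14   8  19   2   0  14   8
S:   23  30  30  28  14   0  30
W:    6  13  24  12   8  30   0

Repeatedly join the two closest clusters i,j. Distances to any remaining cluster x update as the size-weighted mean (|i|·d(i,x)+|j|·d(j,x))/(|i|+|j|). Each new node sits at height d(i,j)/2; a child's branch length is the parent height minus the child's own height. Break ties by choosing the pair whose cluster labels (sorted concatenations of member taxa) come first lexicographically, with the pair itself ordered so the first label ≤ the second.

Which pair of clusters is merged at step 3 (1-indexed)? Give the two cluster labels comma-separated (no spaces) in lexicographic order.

iteration 1: select N,R (d=2); attach at lengths (1, 1); label the merged cluster NR
  updated: d(A,NR)=15, d(E,NR)=35/2, d(L,NR)=15, d(NR,S)=21, d(NR,W)=10
iteration 2: select A,W (d=6); attach at lengths (3, 3); label the merged cluster AW
  updated: d(AW,E)=17, d(AW,L)=24, d(AW,NR)=25/2, d(AW,S)=53/2
iteration 3: select E,L (d=10); attach at lengths (5, 5); label the merged cluster EL
  updated: d(AW,EL)=41/2, d(EL,NR)=65/4, d(EL,S)=30
iteration 4: select AW,NR (d=25/2); attach at lengths (13/4, 21/4); label the merged cluster ANRW
  updated: d(ANRW,EL)=147/8, d(ANRW,S)=95/4
iteration 5: select ANRW,EL (d=147/8); attach at lengths (47/16, 67/16); label the merged cluster AELNRW
  updated: d(AELNRW,S)=155/6
iteration 6: select AELNRW,S (d=155/6); attach at lengths (179/48, 155/12); label the merged cluster AELNRSW
final tree: ((((A:3,W:3):13/4,(N:1,R:1):21/4):47/16,(E:5,L:5):67/16):179/48,S:155/12)
total length: 2413/48

E,L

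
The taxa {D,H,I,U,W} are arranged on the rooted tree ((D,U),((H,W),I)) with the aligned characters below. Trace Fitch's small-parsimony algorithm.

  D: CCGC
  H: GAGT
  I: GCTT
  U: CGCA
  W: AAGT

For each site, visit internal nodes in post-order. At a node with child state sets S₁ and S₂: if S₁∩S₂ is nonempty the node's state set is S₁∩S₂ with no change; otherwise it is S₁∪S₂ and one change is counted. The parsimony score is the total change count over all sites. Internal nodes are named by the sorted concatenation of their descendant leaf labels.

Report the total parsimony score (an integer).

[col 0] DU: children D:{C}, U:{C} ∩→ {C}; cost 0
[col 0] HW: children H:{G}, W:{A} ∪→ {A,G}; cost 1
[col 0] HIW: children HW:{A,G}, I:{G} ∩→ {G}; cost 0
[col 0] DHIUW: children DU:{C}, HIW:{G} ∪→ {C,G}; cost 1
[col 1] DU: children D:{C}, U:{G} ∪→ {C,G}; cost 1
[col 1] HW: children H:{A}, W:{A} ∩→ {A}; cost 0
[col 1] HIW: children HW:{A}, I:{C} ∪→ {A,C}; cost 1
[col 1] DHIUW: children DU:{C,G}, HIW:{A,C} ∩→ {C}; cost 0
[col 2] DU: children D:{G}, U:{C} ∪→ {C,G}; cost 1
[col 2] HW: children H:{G}, W:{G} ∩→ {G}; cost 0
[col 2] HIW: children HW:{G}, I:{T} ∪→ {G,T}; cost 1
[col 2] DHIUW: children DU:{C,G}, HIW:{G,T} ∩→ {G}; cost 0
[col 3] DU: children D:{C}, U:{A} ∪→ {A,C}; cost 1
[col 3] HW: children H:{T}, W:{T} ∩→ {T}; cost 0
[col 3] HIW: children HW:{T}, I:{T} ∩→ {T}; cost 0
[col 3] DHIUW: children DU:{A,C}, HIW:{T} ∪→ {A,C,T}; cost 1
per-site changes: [2, 2, 2, 2]; total = 8

8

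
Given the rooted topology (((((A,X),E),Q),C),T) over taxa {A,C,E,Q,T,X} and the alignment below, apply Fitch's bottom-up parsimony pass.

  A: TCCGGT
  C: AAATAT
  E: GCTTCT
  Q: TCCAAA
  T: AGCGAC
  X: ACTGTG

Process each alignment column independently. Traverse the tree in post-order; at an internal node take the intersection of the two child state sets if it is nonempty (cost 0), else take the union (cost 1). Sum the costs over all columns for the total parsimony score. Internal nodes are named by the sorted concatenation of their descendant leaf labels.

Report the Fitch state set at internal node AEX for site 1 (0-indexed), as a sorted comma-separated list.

C

AX@0: {T} ∪ {A} = {A,T} (union, +1)
AEX@0: {A,T} ∪ {G} = {A,G,T} (union, +1)
AEQX@0: {A,G,T} ∩ {T} = {T} (intersection, +0)
ACEQX@0: {T} ∪ {A} = {A,T} (union, +1)
ACEQTX@0: {A,T} ∩ {A} = {A} (intersection, +0)
AX@1: {C} ∩ {C} = {C} (intersection, +0)
AEX@1: {C} ∩ {C} = {C} (intersection, +0)
AEQX@1: {C} ∩ {C} = {C} (intersection, +0)
ACEQX@1: {C} ∪ {A} = {A,C} (union, +1)
ACEQTX@1: {A,C} ∪ {G} = {A,C,G} (union, +1)
AX@2: {C} ∪ {T} = {C,T} (union, +1)
AEX@2: {C,T} ∩ {T} = {T} (intersection, +0)
AEQX@2: {T} ∪ {C} = {C,T} (union, +1)
ACEQX@2: {C,T} ∪ {A} = {A,C,T} (union, +1)
ACEQTX@2: {A,C,T} ∩ {C} = {C} (intersection, +0)
AX@3: {G} ∩ {G} = {G} (intersection, +0)
AEX@3: {G} ∪ {T} = {G,T} (union, +1)
AEQX@3: {G,T} ∪ {A} = {A,G,T} (union, +1)
ACEQX@3: {A,G,T} ∩ {T} = {T} (intersection, +0)
ACEQTX@3: {T} ∪ {G} = {G,T} (union, +1)
AX@4: {G} ∪ {T} = {G,T} (union, +1)
AEX@4: {G,T} ∪ {C} = {C,G,T} (union, +1)
AEQX@4: {C,G,T} ∪ {A} = {A,C,G,T} (union, +1)
ACEQX@4: {A,C,G,T} ∩ {A} = {A} (intersection, +0)
ACEQTX@4: {A} ∩ {A} = {A} (intersection, +0)
AX@5: {T} ∪ {G} = {G,T} (union, +1)
AEX@5: {G,T} ∩ {T} = {T} (intersection, +0)
AEQX@5: {T} ∪ {A} = {A,T} (union, +1)
ACEQX@5: {A,T} ∩ {T} = {T} (intersection, +0)
ACEQTX@5: {T} ∪ {C} = {C,T} (union, +1)
per-site changes: [3, 2, 3, 3, 3, 3]; total = 17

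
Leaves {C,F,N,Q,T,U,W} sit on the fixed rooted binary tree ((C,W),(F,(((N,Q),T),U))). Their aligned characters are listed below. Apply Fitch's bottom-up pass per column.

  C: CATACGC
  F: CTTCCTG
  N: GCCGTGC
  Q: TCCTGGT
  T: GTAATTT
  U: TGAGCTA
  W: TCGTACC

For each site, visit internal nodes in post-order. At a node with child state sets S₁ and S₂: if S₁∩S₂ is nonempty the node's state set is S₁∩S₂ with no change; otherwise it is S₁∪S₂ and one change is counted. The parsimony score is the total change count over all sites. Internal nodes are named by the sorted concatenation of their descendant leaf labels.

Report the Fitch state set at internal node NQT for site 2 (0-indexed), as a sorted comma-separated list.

A,C

site 0, node CW: C={C} ∪ W={T} → {C,T} (+1)
site 0, node NQ: N={G} ∪ Q={T} → {G,T} (+1)
site 0, node NQT: NQ={G,T} ∩ T={G} → {G} (+0)
site 0, node NQTU: NQT={G} ∪ U={T} → {G,T} (+1)
site 0, node FNQTU: F={C} ∪ NQTU={G,T} → {C,G,T} (+1)
site 0, node CFNQTUW: CW={C,T} ∩ FNQTU={C,G,T} → {C,T} (+0)
site 1, node CW: C={A} ∪ W={C} → {A,C} (+1)
site 1, node NQ: N={C} ∩ Q={C} → {C} (+0)
site 1, node NQT: NQ={C} ∪ T={T} → {C,T} (+1)
site 1, node NQTU: NQT={C,T} ∪ U={G} → {C,G,T} (+1)
site 1, node FNQTU: F={T} ∩ NQTU={C,G,T} → {T} (+0)
site 1, node CFNQTUW: CW={A,C} ∪ FNQTU={T} → {A,C,T} (+1)
site 2, node CW: C={T} ∪ W={G} → {G,T} (+1)
site 2, node NQ: N={C} ∩ Q={C} → {C} (+0)
site 2, node NQT: NQ={C} ∪ T={A} → {A,C} (+1)
site 2, node NQTU: NQT={A,C} ∩ U={A} → {A} (+0)
site 2, node FNQTU: F={T} ∪ NQTU={A} → {A,T} (+1)
site 2, node CFNQTUW: CW={G,T} ∩ FNQTU={A,T} → {T} (+0)
site 3, node CW: C={A} ∪ W={T} → {A,T} (+1)
site 3, node NQ: N={G} ∪ Q={T} → {G,T} (+1)
site 3, node NQT: NQ={G,T} ∪ T={A} → {A,G,T} (+1)
site 3, node NQTU: NQT={A,G,T} ∩ U={G} → {G} (+0)
site 3, node FNQTU: F={C} ∪ NQTU={G} → {C,G} (+1)
site 3, node CFNQTUW: CW={A,T} ∪ FNQTU={C,G} → {A,C,G,T} (+1)
site 4, node CW: C={C} ∪ W={A} → {A,C} (+1)
site 4, node NQ: N={T} ∪ Q={G} → {G,T} (+1)
site 4, node NQT: NQ={G,T} ∩ T={T} → {T} (+0)
site 4, node NQTU: NQT={T} ∪ U={C} → {C,T} (+1)
site 4, node FNQTU: F={C} ∩ NQTU={C,T} → {C} (+0)
site 4, node CFNQTUW: CW={A,C} ∩ FNQTU={C} → {C} (+0)
site 5, node CW: C={G} ∪ W={C} → {C,G} (+1)
site 5, node NQ: N={G} ∩ Q={G} → {G} (+0)
site 5, node NQT: NQ={G} ∪ T={T} → {G,T} (+1)
site 5, node NQTU: NQT={G,T} ∩ U={T} → {T} (+0)
site 5, node FNQTU: F={T} ∩ NQTU={T} → {T} (+0)
site 5, node CFNQTUW: CW={C,G} ∪ FNQTU={T} → {C,G,T} (+1)
site 6, node CW: C={C} ∩ W={C} → {C} (+0)
site 6, node NQ: N={C} ∪ Q={T} → {C,T} (+1)
site 6, node NQT: NQ={C,T} ∩ T={T} → {T} (+0)
site 6, node NQTU: NQT={T} ∪ U={A} → {A,T} (+1)
site 6, node FNQTU: F={G} ∪ NQTU={A,T} → {A,G,T} (+1)
site 6, node CFNQTUW: CW={C} ∪ FNQTU={A,G,T} → {A,C,G,T} (+1)
per-site changes: [4, 4, 3, 5, 3, 3, 4]; total = 26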